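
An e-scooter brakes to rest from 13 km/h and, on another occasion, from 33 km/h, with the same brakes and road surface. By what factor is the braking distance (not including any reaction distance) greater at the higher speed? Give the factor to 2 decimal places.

Factor ≈ 6.44

Braking distance d = v²/(2a), so with a fixed, d ∝ v².
Factor = (33/13)² = 2.5385² = 6.4440.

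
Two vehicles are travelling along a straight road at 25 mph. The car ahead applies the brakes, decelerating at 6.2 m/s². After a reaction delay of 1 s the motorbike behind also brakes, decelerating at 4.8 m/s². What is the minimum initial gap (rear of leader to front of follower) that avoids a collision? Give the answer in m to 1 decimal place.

Minimum gap ≈ 14.1 m

25 mph × 0.44704 = 11.1760 m/s.
Leader travels v²/(2a_L) = 124.903 / 12.400 = 10.073 m before stopping.
Follower covers v·t_r = 11.1760 × 1 = 11.176 m while reacting, then v²/(2a_F) = 124.903 / 9.600 = 13.011 m while braking, for a total of 11.176 + 13.011 = 24.187 m.
Since a_F ≤ a_L and the follower starts braking later, the follower is never slower than the leader, so the closest approach is when both have stopped.
Minimum gap = 24.187 − 10.073 = 14.114 m.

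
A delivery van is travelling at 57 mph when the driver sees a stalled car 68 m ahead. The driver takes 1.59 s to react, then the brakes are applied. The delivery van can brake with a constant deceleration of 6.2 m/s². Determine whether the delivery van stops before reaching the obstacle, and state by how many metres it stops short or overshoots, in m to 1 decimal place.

57 mph × 0.44704 = 25.4813 m/s.
Reaction distance = 25.4813 × 1.59 = 40.515 m.
Braking distance = v²/(2a) = 649.297 / 12.400 = 52.363 m.
Total stopping distance = 40.515 + 52.363 = 92.878 m, vs 68 m available — it cannot stop in time and overshoots by 92.878 − 68 = 24.878 m.

No — it overshoots by 24.9 m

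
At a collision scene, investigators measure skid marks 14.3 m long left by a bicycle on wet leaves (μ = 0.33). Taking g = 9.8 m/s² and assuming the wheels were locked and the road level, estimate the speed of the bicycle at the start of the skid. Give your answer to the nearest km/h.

Deceleration a = μg = 0.33 × 9.8 = 3.234 m/s².
v = √(2a·d) = √(2 × 3.234 × 14.3) = √92.492 = 9.6173 m/s.
= 9.6173 × 3.6 = 34.622 km/h.

Initial speed ≈ 35 km/h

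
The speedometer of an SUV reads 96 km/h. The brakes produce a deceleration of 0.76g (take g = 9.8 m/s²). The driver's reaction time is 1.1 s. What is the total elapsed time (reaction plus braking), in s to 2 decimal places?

96 km/h ÷ 3.6 = 26.6667 m/s.
a = 0.76 × 9.8 = 7.448 m/s².
Braking time = v/a = 26.6667 / 7.448 = 3.580 s.
Total = 1.1 + 3.580 = 4.680 s.

Total time ≈ 4.68 s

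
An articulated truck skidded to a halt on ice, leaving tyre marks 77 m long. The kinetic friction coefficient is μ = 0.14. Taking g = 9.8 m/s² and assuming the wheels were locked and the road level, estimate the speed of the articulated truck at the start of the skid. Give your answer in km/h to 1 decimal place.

Deceleration a = μg = 0.14 × 9.8 = 1.372 m/s².
v = √(2a·d) = √(2 × 1.372 × 77) = √211.288 = 14.5357 m/s.
= 14.5357 × 3.6 = 52.329 km/h.

Initial speed ≈ 52.3 km/h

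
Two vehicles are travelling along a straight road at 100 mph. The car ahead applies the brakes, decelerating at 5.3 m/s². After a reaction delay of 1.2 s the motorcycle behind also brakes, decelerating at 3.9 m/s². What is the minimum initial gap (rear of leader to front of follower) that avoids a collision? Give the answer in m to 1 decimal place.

100 mph × 0.44704 = 44.7040 m/s.
Leader travels v²/(2a_L) = 1998.448 / 10.600 = 188.533 m before stopping.
Follower covers v·t_r = 44.7040 × 1.2 = 53.645 m while reacting, then v²/(2a_F) = 1998.448 / 7.800 = 256.211 m while braking, for a total of 53.645 + 256.211 = 309.856 m.
Since a_F ≤ a_L and the follower starts braking later, the follower is never slower than the leader, so the closest approach is when both have stopped.
Minimum gap = 309.856 − 188.533 = 121.323 m.

Minimum gap ≈ 121.3 m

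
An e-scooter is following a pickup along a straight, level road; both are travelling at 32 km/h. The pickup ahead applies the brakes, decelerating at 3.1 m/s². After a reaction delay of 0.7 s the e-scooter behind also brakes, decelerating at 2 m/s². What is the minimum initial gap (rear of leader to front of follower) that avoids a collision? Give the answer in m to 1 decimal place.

Minimum gap ≈ 13.2 m

32 km/h ÷ 3.6 = 8.8889 m/s.
Leader travels v²/(2a_L) = 79.013 / 6.200 = 12.744 m before stopping.
Follower covers v·t_r = 8.8889 × 0.7 = 6.222 m while reacting, then v²/(2a_F) = 79.013 / 4.000 = 19.753 m while braking, for a total of 6.222 + 19.753 = 25.975 m.
Since a_F ≤ a_L and the follower starts braking later, the follower is never slower than the leader, so the closest approach is when both have stopped.
Minimum gap = 25.975 − 12.744 = 13.231 m.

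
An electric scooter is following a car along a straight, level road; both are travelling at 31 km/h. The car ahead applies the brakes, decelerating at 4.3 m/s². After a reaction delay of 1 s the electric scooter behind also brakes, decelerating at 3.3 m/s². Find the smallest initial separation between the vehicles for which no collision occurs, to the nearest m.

Minimum gap ≈ 11 m

31 km/h ÷ 3.6 = 8.6111 m/s.
Leader travels v²/(2a_L) = 74.151 / 8.600 = 8.622 m before stopping.
Follower covers v·t_r = 8.6111 × 1 = 8.611 m while reacting, then v²/(2a_F) = 74.151 / 6.600 = 11.235 m while braking, for a total of 8.611 + 11.235 = 19.846 m.
Since a_F ≤ a_L and the follower starts braking later, the follower is never slower than the leader, so the closest approach is when both have stopped.
Minimum gap = 19.846 − 8.622 = 11.224 m.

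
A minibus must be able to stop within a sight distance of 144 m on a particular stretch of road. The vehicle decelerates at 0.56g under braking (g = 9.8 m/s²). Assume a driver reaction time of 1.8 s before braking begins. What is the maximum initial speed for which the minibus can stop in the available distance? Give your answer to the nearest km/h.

a = 0.56 × 9.8 = 5.488 m/s².
Stopping distance: v·t_r + v²/(2a) = 144 with t_r = 1.8 s and a = 5.488 m/s².
So v² + 19.757 v − 1580.54 = 0.
Positive root: v = −a·t_r + √((a·t_r)² + 2a·d) = −9.878 + √(97.575 + 1580.54) = 31.0868 m/s.
31.0868 m/s × 3.6 = 111.912 km/h.

Maximum speed ≈ 112 km/h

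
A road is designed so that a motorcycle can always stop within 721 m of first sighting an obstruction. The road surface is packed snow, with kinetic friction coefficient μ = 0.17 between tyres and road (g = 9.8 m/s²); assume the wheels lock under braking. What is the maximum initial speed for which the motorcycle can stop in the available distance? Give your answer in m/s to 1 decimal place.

Maximum speed ≈ 49.0 m/s

a = μg = 0.17 × 9.8 = 1.666 m/s².
v²/(2a) = d ⇒ v = √(2 × 1.666 × 721) = √2402.37 = 49.0140 m/s.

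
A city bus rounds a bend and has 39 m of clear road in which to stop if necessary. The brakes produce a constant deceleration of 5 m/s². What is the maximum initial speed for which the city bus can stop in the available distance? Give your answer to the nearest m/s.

Maximum speed ≈ 20 m/s

v²/(2a) = d ⇒ v = √(2 × 5.000 × 39) = √390.00 = 19.7484 m/s.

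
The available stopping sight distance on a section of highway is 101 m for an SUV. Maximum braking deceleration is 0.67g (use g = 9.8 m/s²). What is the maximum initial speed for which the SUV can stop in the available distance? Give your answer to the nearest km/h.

a = 0.67 × 9.8 = 6.566 m/s².
v²/(2a) = d ⇒ v = √(2 × 6.566 × 101) = √1326.33 = 36.4188 m/s.
36.4188 m/s × 3.6 = 131.108 km/h.

Maximum speed ≈ 131 km/h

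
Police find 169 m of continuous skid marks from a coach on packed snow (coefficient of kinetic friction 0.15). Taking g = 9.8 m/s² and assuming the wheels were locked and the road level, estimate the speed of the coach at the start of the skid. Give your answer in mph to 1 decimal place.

Deceleration a = μg = 0.15 × 9.8 = 1.470 m/s².
v = √(2a·d) = √(2 × 1.470 × 169) = √496.860 = 22.2904 m/s.
= 22.2904 ÷ 0.44704 = 49.862 mph.

Initial speed ≈ 49.9 mph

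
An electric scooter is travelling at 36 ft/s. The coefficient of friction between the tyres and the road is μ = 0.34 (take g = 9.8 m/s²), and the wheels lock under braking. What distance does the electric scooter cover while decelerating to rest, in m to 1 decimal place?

Braking distance ≈ 18.1 m

36 ft/s × 0.3048 = 10.9728 m/s.
a = μg = 0.34 × 9.8 = 3.332 m/s².
Braking distance = v²/(2a) = 10.9728² / (2 × 3.332) = 120.402 / 6.664 = 18.068 m.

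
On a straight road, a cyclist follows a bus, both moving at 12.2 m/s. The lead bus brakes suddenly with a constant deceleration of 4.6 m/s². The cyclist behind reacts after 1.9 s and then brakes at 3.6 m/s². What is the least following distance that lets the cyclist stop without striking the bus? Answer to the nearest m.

Minimum gap ≈ 28 m

Leader travels v²/(2a_L) = 148.840 / 9.200 = 16.178 m before stopping.
Follower covers v·t_r = 12.2000 × 1.9 = 23.180 m while reacting, then v²/(2a_F) = 148.840 / 7.200 = 20.672 m while braking, for a total of 23.180 + 20.672 = 43.852 m.
Since a_F ≤ a_L and the follower starts braking later, the follower is never slower than the leader, so the closest approach is when both have stopped.
Minimum gap = 43.852 − 16.178 = 27.674 m.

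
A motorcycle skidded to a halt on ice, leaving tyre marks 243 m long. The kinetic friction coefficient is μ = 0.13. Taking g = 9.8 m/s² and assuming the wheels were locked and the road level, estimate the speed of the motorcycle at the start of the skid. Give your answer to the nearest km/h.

Initial speed ≈ 90 km/h

Deceleration a = μg = 0.13 × 9.8 = 1.274 m/s².
v = √(2a·d) = √(2 × 1.274 × 243) = √619.164 = 24.8830 m/s.
= 24.8830 × 3.6 = 89.579 km/h.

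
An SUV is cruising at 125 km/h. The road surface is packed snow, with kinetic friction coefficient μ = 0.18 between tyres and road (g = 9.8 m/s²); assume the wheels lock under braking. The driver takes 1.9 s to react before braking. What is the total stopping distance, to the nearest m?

125 km/h ÷ 3.6 = 34.7222 m/s.
a = μg = 0.18 × 9.8 = 1.764 m/s².
Reaction distance = v·t_r = 34.7222 × 1.9 = 65.972 m.
Braking distance = v²/(2a) = 34.7222² / (2 × 1.764) = 1205.631 / 3.528 = 341.732 m.
Total = 65.972 + 341.732 = 407.704 m.

Total stopping distance ≈ 408 m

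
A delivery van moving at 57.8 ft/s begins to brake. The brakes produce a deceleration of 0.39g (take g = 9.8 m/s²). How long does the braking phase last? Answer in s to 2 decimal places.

Braking time ≈ 4.61 s

57.8 ft/s × 0.3048 = 17.6174 m/s.
a = 0.39 × 9.8 = 3.822 m/s².
Braking time = v/a = 17.6174 / 3.822 = 4.609 s.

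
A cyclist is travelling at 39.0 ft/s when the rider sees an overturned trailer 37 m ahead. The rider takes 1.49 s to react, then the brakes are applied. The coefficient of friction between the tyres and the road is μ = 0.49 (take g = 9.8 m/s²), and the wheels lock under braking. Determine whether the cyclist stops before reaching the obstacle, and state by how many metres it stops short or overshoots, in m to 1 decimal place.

39 ft/s × 0.3048 = 11.8872 m/s.
a = μg = 0.49 × 9.8 = 4.802 m/s².
Reaction distance = 11.8872 × 1.49 = 17.712 m.
Braking distance = v²/(2a) = 141.306 / 9.604 = 14.713 m.
Total stopping distance = 17.712 + 14.713 = 32.425 m, vs 37 m available — it stops with 37 − 32.425 = 4.575 m to spare.

Yes — it stops 4.6 m short of the obstacle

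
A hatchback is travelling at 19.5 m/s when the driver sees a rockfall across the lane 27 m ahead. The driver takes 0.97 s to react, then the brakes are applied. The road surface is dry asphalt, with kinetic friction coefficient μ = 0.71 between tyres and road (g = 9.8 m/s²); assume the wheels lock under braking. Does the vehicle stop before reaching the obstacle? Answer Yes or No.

a = μg = 0.71 × 9.8 = 6.958 m/s².
Reaction distance = 19.5000 × 0.97 = 18.915 m.
Braking distance = v²/(2a) = 380.250 / 13.916 = 27.325 m.
Total stopping distance = 18.915 + 27.325 = 46.240 m, vs 27 m available — it cannot stop in time and overshoots by 46.240 − 27 = 19.240 m.

No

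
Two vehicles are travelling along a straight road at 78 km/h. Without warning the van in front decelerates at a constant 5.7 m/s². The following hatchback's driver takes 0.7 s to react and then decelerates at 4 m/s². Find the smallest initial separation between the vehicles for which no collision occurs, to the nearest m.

Minimum gap ≈ 33 m

78 km/h ÷ 3.6 = 21.6667 m/s.
Leader travels v²/(2a_L) = 469.446 / 11.400 = 41.179 m before stopping.
Follower covers v·t_r = 21.6667 × 0.7 = 15.167 m while reacting, then v²/(2a_F) = 469.446 / 8.000 = 58.681 m while braking, for a total of 15.167 + 58.681 = 73.848 m.
Since a_F ≤ a_L and the follower starts braking later, the follower is never slower than the leader, so the closest approach is when both have stopped.
Minimum gap = 73.848 − 41.179 = 32.669 m.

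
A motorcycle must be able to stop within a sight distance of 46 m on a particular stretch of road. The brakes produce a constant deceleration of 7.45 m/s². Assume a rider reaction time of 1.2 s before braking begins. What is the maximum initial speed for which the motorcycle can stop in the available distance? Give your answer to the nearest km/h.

Maximum speed ≈ 67 km/h

Stopping distance: v·t_r + v²/(2a) = 46 with t_r = 1.2 s and a = 7.450 m/s².
So v² + 17.880 v − 685.40 = 0.
Positive root: v = −a·t_r + √((a·t_r)² + 2a·d) = −8.940 + √(79.924 + 685.40) = 18.7245 m/s.
18.7245 m/s × 3.6 = 67.408 km/h.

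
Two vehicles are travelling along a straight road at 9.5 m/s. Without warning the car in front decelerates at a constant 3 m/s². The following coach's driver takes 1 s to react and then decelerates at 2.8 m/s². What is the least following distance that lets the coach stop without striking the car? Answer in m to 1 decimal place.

Minimum gap ≈ 10.6 m

Leader travels v²/(2a_L) = 90.250 / 6.000 = 15.042 m before stopping.
Follower covers v·t_r = 9.5000 × 1 = 9.500 m while reacting, then v²/(2a_F) = 90.250 / 5.600 = 16.116 m while braking, for a total of 9.500 + 16.116 = 25.616 m.
Since a_F ≤ a_L and the follower starts braking later, the follower is never slower than the leader, so the closest approach is when both have stopped.
Minimum gap = 25.616 − 15.042 = 10.574 m.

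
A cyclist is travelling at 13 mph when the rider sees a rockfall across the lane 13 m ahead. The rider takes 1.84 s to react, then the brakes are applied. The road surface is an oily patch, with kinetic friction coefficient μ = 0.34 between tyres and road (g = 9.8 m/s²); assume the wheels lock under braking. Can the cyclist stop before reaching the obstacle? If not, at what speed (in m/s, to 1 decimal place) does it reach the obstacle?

13 mph × 0.44704 = 5.8115 m/s.
a = μg = 0.34 × 9.8 = 3.332 m/s².
Reaction distance = 5.8115 × 1.84 = 10.693 m.
Braking distance needed to stop: v²/(2a) = 33.774 / 6.664 = 5.068 m, so total needed = 10.693 + 5.068 = 15.761 m > 13 m — it cannot stop.
Distance remaining when braking begins: 13 − 10.693 = 2.307 m.
v² = v₀² − 2a·d = 33.774 − 2 × 3.332 × 2.307 = 18.400 m²/s².
v = √18.400 = 4.290 m/s.

No — it strikes the obstacle at 4.3 m/s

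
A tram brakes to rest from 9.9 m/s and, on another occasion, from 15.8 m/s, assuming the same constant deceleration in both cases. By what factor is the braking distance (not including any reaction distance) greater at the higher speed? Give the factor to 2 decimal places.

Braking distance d = v²/(2a), so with a fixed, d ∝ v².
Factor = (15.8/9.9)² = 1.5960² = 2.5472.

Factor ≈ 2.55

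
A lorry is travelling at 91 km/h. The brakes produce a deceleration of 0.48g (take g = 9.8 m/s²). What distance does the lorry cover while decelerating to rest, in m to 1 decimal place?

91 km/h ÷ 3.6 = 25.2778 m/s.
a = 0.48 × 9.8 = 4.704 m/s².
Braking distance = v²/(2a) = 25.2778² / (2 × 4.704) = 638.967 / 9.408 = 67.917 m.

Braking distance ≈ 67.9 m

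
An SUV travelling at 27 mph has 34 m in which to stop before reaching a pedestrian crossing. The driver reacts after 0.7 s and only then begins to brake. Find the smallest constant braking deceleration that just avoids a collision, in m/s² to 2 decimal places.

Required deceleration ≈ 2.85 m/s²

27 mph × 0.44704 = 12.0701 m/s.
Distance covered during reaction = 12.0701 × 0.7 = 8.449 m.
Distance available for braking: 34 − 8.449 = 25.551 m.
v² = 2a·d ⇒ a = v²/(2d) = 12.0701² / (2 × 25.551) = 145.687 / 51.102 = 2.8509 m/s².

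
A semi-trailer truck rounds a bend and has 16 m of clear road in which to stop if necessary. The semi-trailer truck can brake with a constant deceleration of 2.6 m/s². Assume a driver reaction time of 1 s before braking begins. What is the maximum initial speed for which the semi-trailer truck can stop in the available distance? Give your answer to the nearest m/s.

Stopping distance: v·t_r + v²/(2a) = 16 with t_r = 1 s and a = 2.600 m/s².
So v² + 5.200 v − 83.20 = 0.
Positive root: v = −a·t_r + √((a·t_r)² + 2a·d) = −2.600 + √(6.760 + 83.20) = 6.8847 m/s.

Maximum speed ≈ 7 m/s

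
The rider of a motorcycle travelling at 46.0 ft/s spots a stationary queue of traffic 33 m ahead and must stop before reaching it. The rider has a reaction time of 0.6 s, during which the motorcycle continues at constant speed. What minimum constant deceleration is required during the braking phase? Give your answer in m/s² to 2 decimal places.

Required deceleration ≈ 4.00 m/s²

46 ft/s × 0.3048 = 14.0208 m/s.
Distance covered during reaction = 14.0208 × 0.6 = 8.412 m.
Distance available for braking: 33 − 8.412 = 24.588 m.
v² = 2a·d ⇒ a = v²/(2d) = 14.0208² / (2 × 24.588) = 196.583 / 49.176 = 3.9975 m/s².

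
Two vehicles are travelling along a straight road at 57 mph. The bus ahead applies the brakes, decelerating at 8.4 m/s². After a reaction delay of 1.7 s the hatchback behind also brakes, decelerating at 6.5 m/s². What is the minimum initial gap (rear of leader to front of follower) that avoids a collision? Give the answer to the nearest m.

57 mph × 0.44704 = 25.4813 m/s.
Leader travels v²/(2a_L) = 649.297 / 16.800 = 38.649 m before stopping.
Follower covers v·t_r = 25.4813 × 1.7 = 43.318 m while reacting, then v²/(2a_F) = 649.297 / 13.000 = 49.946 m while braking, for a total of 43.318 + 49.946 = 93.264 m.
Since a_F ≤ a_L and the follower starts braking later, the follower is never slower than the leader, so the closest approach is when both have stopped.
Minimum gap = 93.264 − 38.649 = 54.615 m.

Minimum gap ≈ 55 m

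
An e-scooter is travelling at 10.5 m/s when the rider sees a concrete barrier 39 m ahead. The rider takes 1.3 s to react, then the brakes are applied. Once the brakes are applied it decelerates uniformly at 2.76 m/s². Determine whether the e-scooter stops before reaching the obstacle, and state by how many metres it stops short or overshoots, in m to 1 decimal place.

Reaction distance = 10.5000 × 1.3 = 13.650 m.
Braking distance = v²/(2a) = 110.250 / 5.520 = 19.973 m.
Total stopping distance = 13.650 + 19.973 = 33.623 m, vs 39 m available — it stops with 39 − 33.623 = 5.377 m to spare.

Yes — it stops 5.4 m short of the obstacle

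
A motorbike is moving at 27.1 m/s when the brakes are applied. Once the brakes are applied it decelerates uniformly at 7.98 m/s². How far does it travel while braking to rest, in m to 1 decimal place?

Braking distance ≈ 46.0 m

Braking distance = v²/(2a) = 27.1000² / (2 × 7.980) = 734.410 / 15.960 = 46.016 m.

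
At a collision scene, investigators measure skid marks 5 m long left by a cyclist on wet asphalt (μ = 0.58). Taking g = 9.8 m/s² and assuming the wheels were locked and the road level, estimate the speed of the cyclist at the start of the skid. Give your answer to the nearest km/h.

Initial speed ≈ 27 km/h

Deceleration a = μg = 0.58 × 9.8 = 5.684 m/s².
v = √(2a·d) = √(2 × 5.684 × 5) = √56.840 = 7.5392 m/s.
= 7.5392 × 3.6 = 27.141 km/h.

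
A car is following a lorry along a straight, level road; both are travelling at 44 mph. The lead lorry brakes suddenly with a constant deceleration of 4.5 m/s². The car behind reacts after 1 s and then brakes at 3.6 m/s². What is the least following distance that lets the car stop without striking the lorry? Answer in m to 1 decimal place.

44 mph × 0.44704 = 19.6698 m/s.
Leader travels v²/(2a_L) = 386.901 / 9.000 = 42.989 m before stopping.
Follower covers v·t_r = 19.6698 × 1 = 19.670 m while reacting, then v²/(2a_F) = 386.901 / 7.200 = 53.736 m while braking, for a total of 19.670 + 53.736 = 73.406 m.
Since a_F ≤ a_L and the follower starts braking later, the follower is never slower than the leader, so the closest approach is when both have stopped.
Minimum gap = 73.406 − 42.989 = 30.417 m.

Minimum gap ≈ 30.4 m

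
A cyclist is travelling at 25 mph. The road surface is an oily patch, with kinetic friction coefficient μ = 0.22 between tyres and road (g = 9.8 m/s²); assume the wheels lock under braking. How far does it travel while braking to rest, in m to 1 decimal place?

25 mph × 0.44704 = 11.1760 m/s.
a = μg = 0.22 × 9.8 = 2.156 m/s².
Braking distance = v²/(2a) = 11.1760² / (2 × 2.156) = 124.903 / 4.312 = 28.966 m.

Braking distance ≈ 29.0 m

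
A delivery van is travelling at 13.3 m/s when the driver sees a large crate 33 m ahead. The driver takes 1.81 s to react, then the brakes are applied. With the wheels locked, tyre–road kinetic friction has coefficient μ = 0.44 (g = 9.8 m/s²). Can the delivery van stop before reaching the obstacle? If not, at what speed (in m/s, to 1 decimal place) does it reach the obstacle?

a = μg = 0.44 × 9.8 = 4.312 m/s².
Reaction distance = 13.3000 × 1.81 = 24.073 m.
Braking distance needed to stop: v²/(2a) = 176.890 / 8.624 = 20.511 m, so total needed = 24.073 + 20.511 = 44.584 m > 33 m — it cannot stop.
Distance remaining when braking begins: 33 − 24.073 = 8.927 m.
v² = v₀² − 2a·d = 176.890 − 2 × 4.312 × 8.927 = 99.904 m²/s².
v = √99.904 = 9.995 m/s.

No — it strikes the obstacle at 10.0 m/s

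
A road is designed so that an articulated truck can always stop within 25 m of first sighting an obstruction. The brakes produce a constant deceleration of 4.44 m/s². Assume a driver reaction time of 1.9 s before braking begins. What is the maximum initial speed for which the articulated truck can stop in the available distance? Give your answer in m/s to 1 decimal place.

Maximum speed ≈ 8.7 m/s

Stopping distance: v·t_r + v²/(2a) = 25 with t_r = 1.9 s and a = 4.440 m/s².
So v² + 16.872 v − 222.00 = 0.
Positive root: v = −a·t_r + √((a·t_r)² + 2a·d) = −8.436 + √(71.166 + 222.00) = 8.6861 m/s.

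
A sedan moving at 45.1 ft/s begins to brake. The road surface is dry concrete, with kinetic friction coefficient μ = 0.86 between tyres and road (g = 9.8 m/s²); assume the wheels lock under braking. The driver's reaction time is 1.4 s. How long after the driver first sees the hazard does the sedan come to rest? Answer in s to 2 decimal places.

Total time ≈ 3.03 s

45.1 ft/s × 0.3048 = 13.7465 m/s.
a = μg = 0.86 × 9.8 = 8.428 m/s².
Braking time = v/a = 13.7465 / 8.428 = 1.631 s.
Total = 1.4 + 1.631 = 3.031 s.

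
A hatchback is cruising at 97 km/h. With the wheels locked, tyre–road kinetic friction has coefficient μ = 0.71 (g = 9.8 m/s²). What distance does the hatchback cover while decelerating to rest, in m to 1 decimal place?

97 km/h ÷ 3.6 = 26.9444 m/s.
a = μg = 0.71 × 9.8 = 6.958 m/s².
Braking distance = v²/(2a) = 26.9444² / (2 × 6.958) = 726.001 / 13.916 = 52.170 m.

Braking distance ≈ 52.2 m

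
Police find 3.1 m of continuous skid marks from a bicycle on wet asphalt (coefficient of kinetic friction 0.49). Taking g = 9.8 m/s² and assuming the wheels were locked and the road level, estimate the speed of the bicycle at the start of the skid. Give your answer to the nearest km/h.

Deceleration a = μg = 0.49 × 9.8 = 4.802 m/s².
v = √(2a·d) = √(2 × 4.802 × 3.1) = √29.772 = 5.4564 m/s.
= 5.4564 × 3.6 = 19.643 km/h.

Initial speed ≈ 20 km/h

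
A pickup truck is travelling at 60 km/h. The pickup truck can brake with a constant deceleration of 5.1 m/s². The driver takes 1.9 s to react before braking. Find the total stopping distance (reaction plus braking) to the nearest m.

60 km/h ÷ 3.6 = 16.6667 m/s.
Reaction distance = v·t_r = 16.6667 × 1.9 = 31.667 m.
Braking distance = v²/(2a) = 16.6667² / (2 × 5.100) = 277.779 / 10.200 = 27.233 m.
Total = 31.667 + 27.233 = 58.900 m.

Total stopping distance ≈ 59 m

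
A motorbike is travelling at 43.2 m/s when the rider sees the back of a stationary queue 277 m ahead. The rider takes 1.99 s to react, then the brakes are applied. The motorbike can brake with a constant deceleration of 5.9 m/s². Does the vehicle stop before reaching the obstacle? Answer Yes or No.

Reaction distance = 43.2000 × 1.99 = 85.968 m.
Braking distance = v²/(2a) = 1866.240 / 11.800 = 158.156 m.
Total stopping distance = 85.968 + 158.156 = 244.124 m, vs 277 m available — it stops with 277 − 244.124 = 32.876 m to spare.

Yes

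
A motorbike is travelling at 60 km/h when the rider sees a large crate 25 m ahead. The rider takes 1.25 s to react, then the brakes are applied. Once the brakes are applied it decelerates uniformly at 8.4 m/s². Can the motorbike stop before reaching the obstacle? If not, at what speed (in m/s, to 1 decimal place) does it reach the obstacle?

No — it strikes the obstacle at 14.4 m/s

60 km/h ÷ 3.6 = 16.6667 m/s.
Reaction distance = 16.6667 × 1.25 = 20.833 m.
Braking distance needed to stop: v²/(2a) = 277.779 / 16.800 = 16.534 m, so total needed = 20.833 + 16.534 = 37.367 m > 25 m — it cannot stop.
Distance remaining when braking begins: 25 − 20.833 = 4.167 m.
v² = v₀² − 2a·d = 277.779 − 2 × 8.400 × 4.167 = 207.773 m²/s².
v = √207.773 = 14.414 m/s.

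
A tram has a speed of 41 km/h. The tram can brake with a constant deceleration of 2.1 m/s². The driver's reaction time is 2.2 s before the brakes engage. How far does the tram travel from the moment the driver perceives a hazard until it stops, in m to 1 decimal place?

Total stopping distance ≈ 55.9 m

41 km/h ÷ 3.6 = 11.3889 m/s.
Reaction distance = v·t_r = 11.3889 × 2.2 = 25.056 m.
Braking distance = v²/(2a) = 11.3889² / (2 × 2.100) = 129.707 / 4.200 = 30.883 m.
Total = 25.056 + 30.883 = 55.939 m.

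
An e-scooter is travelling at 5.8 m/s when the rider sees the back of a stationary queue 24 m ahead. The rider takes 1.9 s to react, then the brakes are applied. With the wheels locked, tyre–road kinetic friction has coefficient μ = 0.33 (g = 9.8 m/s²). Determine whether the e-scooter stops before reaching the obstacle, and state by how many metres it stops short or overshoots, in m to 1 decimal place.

Yes — it stops 7.8 m short of the obstacle

a = μg = 0.33 × 9.8 = 3.234 m/s².
Reaction distance = 5.8000 × 1.9 = 11.020 m.
Braking distance = v²/(2a) = 33.640 / 6.468 = 5.201 m.
Total stopping distance = 11.020 + 5.201 = 16.221 m, vs 24 m available — it stops with 24 − 16.221 = 7.779 m to spare.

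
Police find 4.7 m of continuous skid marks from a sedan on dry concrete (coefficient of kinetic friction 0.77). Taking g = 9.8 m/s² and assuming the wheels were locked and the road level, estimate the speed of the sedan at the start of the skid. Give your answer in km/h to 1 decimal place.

Initial speed ≈ 30.3 km/h

Deceleration a = μg = 0.77 × 9.8 = 7.546 m/s².
v = √(2a·d) = √(2 × 7.546 × 4.7) = √70.932 = 8.4221 m/s.
= 8.4221 × 3.6 = 30.320 km/h.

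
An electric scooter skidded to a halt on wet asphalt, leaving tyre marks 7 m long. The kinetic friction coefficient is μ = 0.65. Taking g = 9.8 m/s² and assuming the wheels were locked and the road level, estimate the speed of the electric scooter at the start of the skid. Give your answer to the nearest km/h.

Deceleration a = μg = 0.65 × 9.8 = 6.370 m/s².
v = √(2a·d) = √(2 × 6.370 × 7) = √89.180 = 9.4435 m/s.
= 9.4435 × 3.6 = 33.997 km/h.

Initial speed ≈ 34 km/h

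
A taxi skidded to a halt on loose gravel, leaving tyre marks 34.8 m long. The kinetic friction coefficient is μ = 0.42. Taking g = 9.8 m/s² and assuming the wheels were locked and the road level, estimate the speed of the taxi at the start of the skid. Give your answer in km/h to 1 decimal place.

Deceleration a = μg = 0.42 × 9.8 = 4.116 m/s².
v = √(2a·d) = √(2 × 4.116 × 34.8) = √286.474 = 16.9255 m/s.
= 16.9255 × 3.6 = 60.932 km/h.

Initial speed ≈ 60.9 km/h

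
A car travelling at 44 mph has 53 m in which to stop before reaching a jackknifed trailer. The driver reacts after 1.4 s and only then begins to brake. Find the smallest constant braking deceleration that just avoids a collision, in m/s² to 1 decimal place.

44 mph × 0.44704 = 19.6698 m/s.
Distance covered during reaction = 19.6698 × 1.4 = 27.538 m.
Distance available for braking: 53 − 27.538 = 25.462 m.
v² = 2a·d ⇒ a = v²/(2d) = 19.6698² / (2 × 25.462) = 386.901 / 50.924 = 7.5976 m/s².

Required deceleration ≈ 7.6 m/s²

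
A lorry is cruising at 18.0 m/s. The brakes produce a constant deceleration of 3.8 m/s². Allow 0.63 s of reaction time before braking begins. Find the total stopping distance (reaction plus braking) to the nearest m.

Reaction distance = v·t_r = 18.0000 × 0.63 = 11.340 m.
Braking distance = v²/(2a) = 18.0000² / (2 × 3.800) = 324.000 / 7.600 = 42.632 m.
Total = 11.340 + 42.632 = 53.972 m.

Total stopping distance ≈ 54 m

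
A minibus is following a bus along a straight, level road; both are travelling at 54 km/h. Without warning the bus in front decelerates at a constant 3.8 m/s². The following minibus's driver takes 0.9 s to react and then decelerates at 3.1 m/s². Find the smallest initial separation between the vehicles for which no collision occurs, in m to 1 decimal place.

Minimum gap ≈ 20.2 m

54 km/h ÷ 3.6 = 15.0000 m/s.
Leader travels v²/(2a_L) = 225.000 / 7.600 = 29.605 m before stopping.
Follower covers v·t_r = 15.0000 × 0.9 = 13.500 m while reacting, then v²/(2a_F) = 225.000 / 6.200 = 36.290 m while braking, for a total of 13.500 + 36.290 = 49.790 m.
Since a_F ≤ a_L and the follower starts braking later, the follower is never slower than the leader, so the closest approach is when both have stopped.
Minimum gap = 49.790 − 29.605 = 20.185 m.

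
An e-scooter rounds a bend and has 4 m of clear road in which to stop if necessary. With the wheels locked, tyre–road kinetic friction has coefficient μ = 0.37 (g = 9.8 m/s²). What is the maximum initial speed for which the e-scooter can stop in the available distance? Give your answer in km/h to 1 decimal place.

Maximum speed ≈ 19.4 km/h

a = μg = 0.37 × 9.8 = 3.626 m/s².
v²/(2a) = d ⇒ v = √(2 × 3.626 × 4) = √29.01 = 5.3861 m/s.
5.3861 m/s × 3.6 = 19.390 km/h.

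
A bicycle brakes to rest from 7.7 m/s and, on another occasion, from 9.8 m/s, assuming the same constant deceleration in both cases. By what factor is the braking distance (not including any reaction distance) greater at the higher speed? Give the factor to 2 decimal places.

Factor ≈ 1.62

Braking distance d = v²/(2a), so with a fixed, d ∝ v².
Factor = (9.8/7.7)² = 1.2727² = 1.6198.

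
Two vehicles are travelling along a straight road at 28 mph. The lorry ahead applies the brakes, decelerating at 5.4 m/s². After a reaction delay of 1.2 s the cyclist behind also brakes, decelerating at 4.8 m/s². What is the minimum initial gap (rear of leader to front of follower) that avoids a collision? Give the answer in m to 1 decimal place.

Minimum gap ≈ 16.8 m

28 mph × 0.44704 = 12.5171 m/s.
Leader travels v²/(2a_L) = 156.678 / 10.800 = 14.507 m before stopping.
Follower covers v·t_r = 12.5171 × 1.2 = 15.021 m while reacting, then v²/(2a_F) = 156.678 / 9.600 = 16.321 m while braking, for a total of 15.021 + 16.321 = 31.342 m.
Since a_F ≤ a_L and the follower starts braking later, the follower is never slower than the leader, so the closest approach is when both have stopped.
Minimum gap = 31.342 − 14.507 = 16.835 m.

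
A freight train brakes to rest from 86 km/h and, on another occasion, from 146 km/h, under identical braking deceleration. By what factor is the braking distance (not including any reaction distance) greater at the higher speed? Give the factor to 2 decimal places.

Braking distance d = v²/(2a), so with a fixed, d ∝ v².
Factor = (146/86)² = 1.6977² = 2.8822.

Factor ≈ 2.88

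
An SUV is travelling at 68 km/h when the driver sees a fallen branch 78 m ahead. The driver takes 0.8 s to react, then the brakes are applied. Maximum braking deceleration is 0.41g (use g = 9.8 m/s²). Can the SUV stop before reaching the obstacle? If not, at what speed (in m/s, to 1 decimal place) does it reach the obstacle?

68 km/h ÷ 3.6 = 18.8889 m/s.
a = 0.41 × 9.8 = 4.018 m/s².
Reaction distance = 18.8889 × 0.8 = 15.111 m.
Braking distance = v²/(2a) = 356.791 / 8.036 = 44.399 m.
Total stopping distance = 15.111 + 44.399 = 59.510 m, vs 78 m available — it stops with 78 − 59.510 = 18.490 m to spare.

Yes — it stops about 18.5 m short of the obstacle, so it never reaches it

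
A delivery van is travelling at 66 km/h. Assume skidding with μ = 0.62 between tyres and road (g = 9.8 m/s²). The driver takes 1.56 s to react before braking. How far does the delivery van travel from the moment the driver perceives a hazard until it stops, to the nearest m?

Total stopping distance ≈ 56 m

66 km/h ÷ 3.6 = 18.3333 m/s.
a = μg = 0.62 × 9.8 = 6.076 m/s².
Reaction distance = v·t_r = 18.3333 × 1.56 = 28.600 m.
Braking distance = v²/(2a) = 18.3333² / (2 × 6.076) = 336.110 / 12.152 = 27.659 m.
Total = 28.600 + 27.659 = 56.259 m.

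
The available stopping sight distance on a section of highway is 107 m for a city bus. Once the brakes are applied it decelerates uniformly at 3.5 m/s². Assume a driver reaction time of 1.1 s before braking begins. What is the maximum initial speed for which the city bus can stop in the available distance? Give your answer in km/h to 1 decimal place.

Stopping distance: v·t_r + v²/(2a) = 107 with t_r = 1.1 s and a = 3.500 m/s².
So v² + 7.700 v − 749.00 = 0.
Positive root: v = −a·t_r + √((a·t_r)² + 2a·d) = −3.850 + √(14.823 + 749.00) = 23.7873 m/s.
23.7873 m/s × 3.6 = 85.634 km/h.

Maximum speed ≈ 85.6 km/h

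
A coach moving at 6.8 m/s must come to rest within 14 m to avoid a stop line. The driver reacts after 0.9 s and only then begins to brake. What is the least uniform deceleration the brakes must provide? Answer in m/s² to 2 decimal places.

Distance covered during reaction = 6.8000 × 0.9 = 6.120 m.
Distance available for braking: 14 − 6.120 = 7.880 m.
v² = 2a·d ⇒ a = v²/(2d) = 6.8000² / (2 × 7.880) = 46.240 / 15.760 = 2.9340 m/s².

Required deceleration ≈ 2.93 m/s²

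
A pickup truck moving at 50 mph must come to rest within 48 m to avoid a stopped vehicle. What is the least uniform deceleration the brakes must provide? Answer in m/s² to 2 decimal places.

50 mph × 0.44704 = 22.3520 m/s.
v² = 2a·d ⇒ a = v²/(2d) = 22.3520² / (2 × 48.000) = 499.612 / 96.000 = 5.2043 m/s².

Required deceleration ≈ 5.20 m/s²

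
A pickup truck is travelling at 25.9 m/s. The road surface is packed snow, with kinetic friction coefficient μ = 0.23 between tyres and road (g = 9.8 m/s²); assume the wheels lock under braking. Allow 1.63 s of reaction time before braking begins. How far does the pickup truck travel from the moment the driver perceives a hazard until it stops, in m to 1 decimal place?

Total stopping distance ≈ 191.0 m

a = μg = 0.23 × 9.8 = 2.254 m/s².
Reaction distance = v·t_r = 25.9000 × 1.63 = 42.217 m.
Braking distance = v²/(2a) = 25.9000² / (2 × 2.254) = 670.810 / 4.508 = 148.804 m.
Total = 42.217 + 148.804 = 191.021 m.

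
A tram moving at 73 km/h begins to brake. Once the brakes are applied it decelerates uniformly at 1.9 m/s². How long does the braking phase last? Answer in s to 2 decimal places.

73 km/h ÷ 3.6 = 20.2778 m/s.
Braking time = v/a = 20.2778 / 1.900 = 10.673 s.

Braking time ≈ 10.67 s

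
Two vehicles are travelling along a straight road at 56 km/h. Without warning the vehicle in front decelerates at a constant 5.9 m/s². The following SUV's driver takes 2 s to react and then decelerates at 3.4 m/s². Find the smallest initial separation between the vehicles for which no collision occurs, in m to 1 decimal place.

56 km/h ÷ 3.6 = 15.5556 m/s.
Leader travels v²/(2a_L) = 241.977 / 11.800 = 20.507 m before stopping.
Follower covers v·t_r = 15.5556 × 2 = 31.111 m while reacting, then v²/(2a_F) = 241.977 / 6.800 = 35.585 m while braking, for a total of 31.111 + 35.585 = 66.696 m.
Since a_F ≤ a_L and the follower starts braking later, the follower is never slower than the leader, so the closest approach is when both have stopped.
Minimum gap = 66.696 − 20.507 = 46.189 m.

Minimum gap ≈ 46.2 m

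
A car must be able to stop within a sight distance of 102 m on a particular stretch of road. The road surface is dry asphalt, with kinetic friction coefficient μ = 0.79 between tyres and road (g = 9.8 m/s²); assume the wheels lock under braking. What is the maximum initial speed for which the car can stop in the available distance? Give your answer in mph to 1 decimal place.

a = μg = 0.79 × 9.8 = 7.742 m/s².
v²/(2a) = d ⇒ v = √(2 × 7.742 × 102) = √1579.37 = 39.7413 m/s.
39.7413 m/s ÷ 0.44704 = 88.899 mph.

Maximum speed ≈ 88.9 mph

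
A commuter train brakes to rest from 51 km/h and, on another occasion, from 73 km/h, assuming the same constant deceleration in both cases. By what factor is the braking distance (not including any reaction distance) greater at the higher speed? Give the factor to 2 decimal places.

Braking distance d = v²/(2a), so with a fixed, d ∝ v².
Factor = (73/51)² = 1.4314² = 2.0489.

Factor ≈ 2.05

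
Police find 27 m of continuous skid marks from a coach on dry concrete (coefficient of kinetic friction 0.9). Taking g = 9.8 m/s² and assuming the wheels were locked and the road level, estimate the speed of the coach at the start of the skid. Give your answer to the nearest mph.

Initial speed ≈ 49 mph

Deceleration a = μg = 0.9 × 9.8 = 8.820 m/s².
v = √(2a·d) = √(2 × 8.820 × 27) = √476.280 = 21.8238 m/s.
= 21.8238 ÷ 0.44704 = 48.818 mph.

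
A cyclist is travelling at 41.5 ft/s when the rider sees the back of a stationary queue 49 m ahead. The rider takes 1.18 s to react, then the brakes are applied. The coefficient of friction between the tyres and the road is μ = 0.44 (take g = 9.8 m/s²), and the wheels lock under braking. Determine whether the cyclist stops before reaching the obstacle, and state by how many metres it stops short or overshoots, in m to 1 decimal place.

Yes — it stops 15.5 m short of the obstacle

41.5 ft/s × 0.3048 = 12.6492 m/s.
a = μg = 0.44 × 9.8 = 4.312 m/s².
Reaction distance = 12.6492 × 1.18 = 14.926 m.
Braking distance = v²/(2a) = 160.002 / 8.624 = 18.553 m.
Total stopping distance = 14.926 + 18.553 = 33.479 m, vs 49 m available — it stops with 49 − 33.479 = 15.521 m to spare.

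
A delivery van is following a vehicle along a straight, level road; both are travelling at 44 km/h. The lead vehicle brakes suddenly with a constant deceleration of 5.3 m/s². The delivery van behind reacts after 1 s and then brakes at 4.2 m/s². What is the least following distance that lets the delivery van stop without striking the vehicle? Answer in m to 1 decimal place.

Minimum gap ≈ 15.9 m

44 km/h ÷ 3.6 = 12.2222 m/s.
Leader travels v²/(2a_L) = 149.382 / 10.600 = 14.093 m before stopping.
Follower covers v·t_r = 12.2222 × 1 = 12.222 m while reacting, then v²/(2a_F) = 149.382 / 8.400 = 17.784 m while braking, for a total of 12.222 + 17.784 = 30.006 m.
Since a_F ≤ a_L and the follower starts braking later, the follower is never slower than the leader, so the closest approach is when both have stopped.
Minimum gap = 30.006 − 14.093 = 15.913 m.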